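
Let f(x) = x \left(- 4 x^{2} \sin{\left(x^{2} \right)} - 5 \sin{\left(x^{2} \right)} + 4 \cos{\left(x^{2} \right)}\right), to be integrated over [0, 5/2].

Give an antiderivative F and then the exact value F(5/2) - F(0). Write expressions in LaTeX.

f has the shape u'v + uv' for u = 2 x^{2} + \frac{5}{2} and v = \cos{\left(x^{2} \right)} — it is the derivative of the product u*v.
F(x) = 2 x^{2} \cos{\left(x^{2} \right)} + \frac{5 \cos{\left(x^{2} \right)}}{2} is an antiderivative of f.
Check: d/dx[2 x^{2} \cos{\left(x^{2} \right)} + \frac{5 \cos{\left(x^{2} \right)}}{2}] = - 4 x^{3} \sin{\left(x^{2} \right)} - 5 x \sin{\left(x^{2} \right)} + 4 x \cos{\left(x^{2} \right)}, which equals f(x).
F(5/2) = 15 \cos{\left(\frac{25}{4} \right)}; F(0) = \frac{5}{2}.
Integral = F(5/2) - F(0) = - \frac{5}{2} + 15 \cos{\left(\frac{25}{4} \right)}.

Antiderivative: F(x) = 2 x^{2} \cos{\left(x^{2} \right)} + \frac{5 \cos{\left(x^{2} \right)}}{2}; value = - \frac{5}{2} + 15 \cos{\left(\frac{25}{4} \right)}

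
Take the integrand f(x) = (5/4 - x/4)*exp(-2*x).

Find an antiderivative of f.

An antiderivative is F(x) = x*exp(-2*x)/8 - 9*exp(-2*x)/16.

Recognize the product-rule pattern: f = u'v + uv' with u = x/8 - 9/16, v = exp(-2*x), so integration by parts undoes it.
Check: d/dx[x*exp(-2*x)/8 - 9*exp(-2*x)/16] = (5 - x)*exp(-2*x)/4, which equals f(x).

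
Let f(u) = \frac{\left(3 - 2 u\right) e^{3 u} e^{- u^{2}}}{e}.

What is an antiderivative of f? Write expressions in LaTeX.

An antiderivative is F(u) = \frac{e^{3 u} e^{- u^{2}}}{e}.

f matches the chain-rule pattern g'(h)*h' with inner function h(u) = - u^{2} + 3 u - 1; substituting w = h(u) collapses the integral.
Check: d/du[\frac{e^{3 u} e^{- u^{2}}}{e}] = \frac{\left(- 2 u e^{3 u} + 3 e^{3 u}\right) e^{- u^{2}}}{e}, which equals f(u).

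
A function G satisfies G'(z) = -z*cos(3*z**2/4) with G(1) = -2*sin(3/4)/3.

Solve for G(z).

G(z) = -2*sin(3*z**2/4)/3

The substitution u = 3*z**2/4 works: G'(z) is exactly (dG/du)*(du/dz) for that inner function.
A general antiderivative is -2*sin(3*z**2/4)/3 + C.
The condition gives C = -2*sin(3/4)/3 - (-2*sin(3/4)/3) = 0.
So G(z) = -2*sin(3*z**2/4)/3.
Check: d/dz[-2*sin(3*z**2/4)/3] = -z*cos(3*z**2/4) = G'(z).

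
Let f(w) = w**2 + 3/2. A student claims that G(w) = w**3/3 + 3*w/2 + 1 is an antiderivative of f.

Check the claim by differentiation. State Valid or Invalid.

d/dw[G] = w**2 + 3/2
This equals f(w) exactly, so the claim holds.

Valid. The derivative of G reproduces f.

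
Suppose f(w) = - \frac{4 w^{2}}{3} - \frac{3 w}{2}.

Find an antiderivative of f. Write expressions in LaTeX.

The integrand splits into summands that can be handled one at a time.
Check: d/dw[- \frac{w^{2} \left(16 w + 27\right)}{36}] = - \frac{4 w^{2}}{3} - \frac{3 w}{2} = f(w).

An antiderivative is F(w) = - \frac{w^{2} \left(16 w + 27\right)}{36}.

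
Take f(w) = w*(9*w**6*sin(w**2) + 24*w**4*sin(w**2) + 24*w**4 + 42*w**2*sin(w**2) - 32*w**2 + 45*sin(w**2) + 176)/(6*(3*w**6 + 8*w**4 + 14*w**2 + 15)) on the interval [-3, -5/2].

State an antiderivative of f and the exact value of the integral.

Antiderivative: F(w) = -(-24*log(3*w**2/2 + 5/2) + 8*log(w**4 + w**2 + 3) + 3*cos(w**2))/12; value = -2*log(16) - 2*log(773/16)/3 - cos(25/4)/4 + cos(9)/4 + 2*log(93)/3 + 2*log(95/8)

Check any antiderivative F(w) by computing F'(w) and comparing it with f(w).
F(w) = -(-24*log(3*w**2/2 + 5/2) + 8*log(w**4 + w**2 + 3) + 3*cos(w**2))/12 is an antiderivative of f.
Check: d/dw[-(-24*log(3*w**2/2 + 5/2) + 8*log(w**4 + w**2 + 3) + 3*cos(w**2))/12] = (9*w**7*sin(w**2) + 24*w**5*sin(w**2) + 24*w**5 + 42*w**3*sin(w**2) - 32*w**3 + 45*w*sin(w**2) + 176*w)/(18*w**6 + 48*w**4 + 84*w**2 + 90), which equals f(w).
F(-5/2) = -2*log(773/16)/3 - cos(25/4)/4 + 2*log(95/8); F(-3) = -2*log(93)/3 - cos(9)/4 + 2*log(16).
Integral = F(-5/2) - F(-3) = -2*log(16) - 2*log(773/16)/3 - cos(25/4)/4 + cos(9)/4 + 2*log(93)/3 + 2*log(95/8).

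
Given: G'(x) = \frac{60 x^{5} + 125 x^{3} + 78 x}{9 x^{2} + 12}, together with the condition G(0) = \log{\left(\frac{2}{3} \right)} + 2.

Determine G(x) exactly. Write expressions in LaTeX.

A candidate passes only if d/dx[G] lands on the given G'(x) exactly.
A general antiderivative is \frac{5 x^{4}}{3} + \frac{5 x^{2}}{2} + \log{\left(\frac{x^{2}}{2} + \frac{2}{3} \right)} + C.
The condition gives C = \log{\left(\frac{2}{3} \right)} + 2 - (\log{\left(\frac{2}{3} \right)}) = 2.
So G(x) = \frac{10 x^{4} + 15 x^{2} + 6 \log{\left(\frac{x^{2}}{2} + \frac{2}{3} \right)} + 12}{6}.
Check: d/dx[\frac{10 x^{4} + 15 x^{2} + 6 \log{\left(\frac{x^{2}}{2} + \frac{2}{3} \right)} + 12}{6}] = \frac{60 x^{5} + 125 x^{3} + 78 x}{9 x^{2} + 12} = G'(x).

G(x) = \frac{10 x^{4} + 15 x^{2} + 6 \log{\left(\frac{x^{2}}{2} + \frac{2}{3} \right)} + 12}{6}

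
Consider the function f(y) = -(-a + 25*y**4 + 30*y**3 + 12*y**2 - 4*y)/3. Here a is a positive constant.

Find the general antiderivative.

F(y) = -(-4*a*y + 20*y**5 + 30*y**4 + 16*y**3 - 8*y**2 + 3)/12 + C

For F(y) to be correct the identity F'(y) - f(y) = 0 must hold.
Check: d/dy[-(-4*a*y + 20*y**5 + 30*y**4 + 16*y**3 - 8*y**2 + 3)/12] = a/3 - 25*y**4/3 - 10*y**3 - 4*y**2 + 4*y/3, which equals f(y).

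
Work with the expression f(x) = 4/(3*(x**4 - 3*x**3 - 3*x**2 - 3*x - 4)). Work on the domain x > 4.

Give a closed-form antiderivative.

An antiderivative is F(x) = 4*log(x - 4)/255 - 2*log(x + 1)/15 + log(x**2 + 1)/17 - 10*atan(x)/51.

Factor the denominator (3*(x - 4)*(x + 1)*(x**2 + 1)) and decompose: f = 2*(3*x - 5)/(51*(x**2 + 1)) - 2/(15*(x + 1)) + 4/(255*(x - 4)); each piece integrates to a log, atan, or power term.
Check: d/dx[4*log(x - 4)/255 - 2*log(x + 1)/15 + log(x**2 + 1)/17 - 10*atan(x)/51] = 4/(3*x**4 - 9*x**3 - 9*x**2 - 9*x - 12), which equals f(x).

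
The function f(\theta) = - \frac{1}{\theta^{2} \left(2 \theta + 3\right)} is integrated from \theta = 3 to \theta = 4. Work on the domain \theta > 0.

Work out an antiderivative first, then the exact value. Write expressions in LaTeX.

Antiderivative: F(\theta) = \frac{2 \log{\left(\theta \right)}}{9} - \frac{2 \log{\left(\theta + \frac{3}{2} \right)}}{9} + \frac{1}{3 \theta}; value = - \frac{2 \log{\left(\frac{11}{2} \right)}}{9} - \frac{2 \log{\left(3 \right)}}{9} - \frac{1}{36} + \frac{2 \log{\left(4 \right)}}{9} + \frac{2 \log{\left(\frac{9}{2} \right)}}{9}

The denominator factors as \theta^{2} \left(2 \theta + 3\right); partial fractions split f into directly integrable pieces: - \frac{4}{9 \left(2 \theta + 3\right)} + \frac{2}{9 \theta} - \frac{1}{3 \theta^{2}}.
F(\theta) = \frac{2 \log{\left(\theta \right)}}{9} - \frac{2 \log{\left(\theta + \frac{3}{2} \right)}}{9} + \frac{1}{3 \theta} is an antiderivative of f.
Check: d/d\theta[\frac{2 \log{\left(\theta \right)}}{9} - \frac{2 \log{\left(\theta + \frac{3}{2} \right)}}{9} + \frac{1}{3 \theta}] = - \frac{1}{2 \theta^{3} + 3 \theta^{2}}, which equals f(\theta).
F(4) = - \frac{2 \log{\left(\frac{11}{2} \right)}}{9} + \frac{1}{12} + \frac{2 \log{\left(4 \right)}}{9}; F(3) = - \frac{2 \log{\left(\frac{9}{2} \right)}}{9} + \frac{1}{9} + \frac{2 \log{\left(3 \right)}}{9}.
Integral = F(4) - F(3) = - \frac{2 \log{\left(\frac{11}{2} \right)}}{9} - \frac{2 \log{\left(3 \right)}}{9} - \frac{1}{36} + \frac{2 \log{\left(4 \right)}}{9} + \frac{2 \log{\left(\frac{9}{2} \right)}}{9}.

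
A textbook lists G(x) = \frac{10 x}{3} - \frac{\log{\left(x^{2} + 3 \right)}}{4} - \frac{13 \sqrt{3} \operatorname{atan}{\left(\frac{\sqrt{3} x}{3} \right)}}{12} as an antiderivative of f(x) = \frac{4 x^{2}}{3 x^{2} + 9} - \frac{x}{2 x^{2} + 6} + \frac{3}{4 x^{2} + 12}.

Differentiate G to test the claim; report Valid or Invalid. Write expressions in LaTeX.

d/dx[G] = \frac{40 x^{2} - 6 x + 81}{12 x^{2} + 36}
d/dx[G] - f(x) = 2 != 0.

Invalid: d/dx[G] - f = 2, which is not 0.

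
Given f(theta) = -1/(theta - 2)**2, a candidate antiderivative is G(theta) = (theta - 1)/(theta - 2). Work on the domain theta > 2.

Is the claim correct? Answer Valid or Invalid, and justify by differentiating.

d/dtheta[G] = -1/(theta**2 - 4*theta + 4)
This equals f(theta) exactly, so the claim holds.

Valid: G'(theta) = f(theta).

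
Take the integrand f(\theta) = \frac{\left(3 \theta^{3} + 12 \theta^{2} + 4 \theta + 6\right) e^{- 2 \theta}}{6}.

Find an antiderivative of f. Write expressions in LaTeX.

Recognize the product-rule pattern: f = u'v + uv' with u = - \frac{\theta^{3}}{4} - \frac{11 \theta^{2}}{8} - \frac{41 \theta}{24} - \frac{65}{48}, v = e^{- 2 \theta}, so integration by parts undoes it.
Check: d/d\theta[- \frac{\theta^{3} e^{- 2 \theta}}{4} - \frac{11 \theta^{2} e^{- 2 \theta}}{8} - \frac{41 \theta e^{- 2 \theta}}{24} - \frac{65 e^{- 2 \theta}}{48}] = \frac{\left(3 \theta^{3} + 12 \theta^{2} + 4 \theta + 6\right) e^{- 2 \theta}}{6} = f(\theta).

An antiderivative is F(\theta) = - \frac{\theta^{3} e^{- 2 \theta}}{4} - \frac{11 \theta^{2} e^{- 2 \theta}}{8} - \frac{41 \theta e^{- 2 \theta}}{24} - \frac{65 e^{- 2 \theta}}{48}.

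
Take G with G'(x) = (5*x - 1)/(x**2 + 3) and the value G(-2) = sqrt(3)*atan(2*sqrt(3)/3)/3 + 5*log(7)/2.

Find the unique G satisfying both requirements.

Any candidate G(x) must reproduce the stated G'(x) exactly.
A general antiderivative is 5*log(x**2 + 3)/2 - sqrt(3)*atan(sqrt(3)*x/3)/3 + C.
The condition gives C = sqrt(3)*atan(2*sqrt(3)/3)/3 + 5*log(7)/2 - (sqrt(3)*atan(2*sqrt(3)/3)/3 + 5*log(7)/2) = 0.
So G(x) = 5*log(x**2 + 3)/2 - sqrt(3)*atan(sqrt(3)*x/3)/3.
Check: d/dx[5*log(x**2 + 3)/2 - sqrt(3)*atan(sqrt(3)*x/3)/3] = (5*x - 1)/(x**2 + 3) = G'(x).

G(x) = 5*log(x**2 + 3)/2 - sqrt(3)*atan(sqrt(3)*x/3)/3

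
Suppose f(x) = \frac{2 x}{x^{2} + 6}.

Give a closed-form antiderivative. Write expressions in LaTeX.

The substitution u = \frac{x^{2}}{2} + 3 works: f is exactly (dF/du)*(du/dx) for that inner function.
Check: d/dx[\log{\left(\frac{x^{2}}{2} + 3 \right)}] = \frac{2 x}{x^{2} + 6} = f(x).

An antiderivative is F(x) = \log{\left(\frac{x^{2}}{2} + 3 \right)}.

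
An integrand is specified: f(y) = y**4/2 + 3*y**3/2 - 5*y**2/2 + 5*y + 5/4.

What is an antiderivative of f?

An antiderivative is F(y) = y*(12*y**4 + 45*y**3 - 100*y**2 + 300*y + 150)/120.

Integrate term by term and add the pieces.
Check: d/dy[y*(12*y**4 + 45*y**3 - 100*y**2 + 300*y + 150)/120] = y**4/2 + 3*y**3/2 - 5*y**2/2 + 5*y + 5/4 = f(y).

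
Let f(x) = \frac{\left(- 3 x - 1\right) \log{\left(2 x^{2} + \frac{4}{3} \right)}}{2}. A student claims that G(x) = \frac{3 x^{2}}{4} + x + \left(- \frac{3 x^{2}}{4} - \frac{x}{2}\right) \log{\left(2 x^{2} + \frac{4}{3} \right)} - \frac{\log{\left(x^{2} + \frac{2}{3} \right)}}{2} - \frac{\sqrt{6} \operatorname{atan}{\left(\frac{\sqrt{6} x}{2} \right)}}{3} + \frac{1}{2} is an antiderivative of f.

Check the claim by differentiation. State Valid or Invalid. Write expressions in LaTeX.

Valid. The derivative of G reproduces f.

d/dx[G] = - \frac{3 x \log{\left(x^{2} + \frac{2}{3} \right)}}{2} - \frac{3 x \log{\left(2 \right)}}{2} - \frac{\log{\left(x^{2} + \frac{2}{3} \right)}}{2} - \frac{\log{\left(2 \right)}}{2}
This equals f(x) exactly, so the claim holds.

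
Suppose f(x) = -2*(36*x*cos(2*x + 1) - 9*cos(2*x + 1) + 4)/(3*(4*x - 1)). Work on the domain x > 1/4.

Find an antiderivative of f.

Check any antiderivative F(x) by computing F'(x) and comparing it with f(x).
Check: d/dx[-2*log(2*x - 1/2)/3 - 3*sin(2*x + 1)] = (-72*x*cos(2*x + 1) + 18*cos(2*x + 1) - 8)/(12*x - 3), which equals f(x).

An antiderivative is F(x) = -2*log(2*x - 1/2)/3 - 3*sin(2*x + 1).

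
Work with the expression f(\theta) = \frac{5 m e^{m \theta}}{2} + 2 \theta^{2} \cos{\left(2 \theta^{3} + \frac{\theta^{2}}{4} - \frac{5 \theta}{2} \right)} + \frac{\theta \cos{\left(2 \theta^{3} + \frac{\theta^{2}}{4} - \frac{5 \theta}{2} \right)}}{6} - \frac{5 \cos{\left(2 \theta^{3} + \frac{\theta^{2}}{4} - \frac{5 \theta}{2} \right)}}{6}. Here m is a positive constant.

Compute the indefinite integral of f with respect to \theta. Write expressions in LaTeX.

F(\theta) = \frac{5 e^{m \theta}}{2} + \frac{\sin{\left(2 \theta^{3} + \frac{\theta^{2}}{4} - \frac{5 \theta}{2} \right)}}{3} + C

The integrand splits into summands that can be handled one at a time.
Check: d/d\theta[\frac{5 e^{m \theta}}{2} + \frac{\sin{\left(2 \theta^{3} + \frac{\theta^{2}}{4} - \frac{5 \theta}{2} \right)}}{3}] = \frac{5 m e^{m \theta}}{2} + 2 \theta^{2} \cos{\left(2 \theta^{3} + \frac{\theta^{2}}{4} - \frac{5 \theta}{2} \right)} + \frac{\theta \cos{\left(2 \theta^{3} + \frac{\theta^{2}}{4} - \frac{5 \theta}{2} \right)}}{6} - \frac{5 \cos{\left(2 \theta^{3} + \frac{\theta^{2}}{4} - \frac{5 \theta}{2} \right)}}{6} = f(\theta).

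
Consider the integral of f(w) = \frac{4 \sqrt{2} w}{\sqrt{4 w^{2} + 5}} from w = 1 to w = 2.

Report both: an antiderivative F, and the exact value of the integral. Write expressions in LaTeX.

The substitution u = 2 w^{2} + \frac{5}{2} works: f is exactly (dF/du)*(du/dw) for that inner function.
F(w) = \sqrt{2} \sqrt{4 w^{2} + 5} is an antiderivative of f.
Check: d/dw[\sqrt{2} \sqrt{4 w^{2} + 5}] = \frac{4 \sqrt{2} w}{\sqrt{4 w^{2} + 5}} = f(w).
F(2) = \sqrt{42}; F(1) = 3 \sqrt{2}.
Integral = F(2) - F(1) = - 3 \sqrt{2} + \sqrt{42}.

Antiderivative: F(w) = \sqrt{2} \sqrt{4 w^{2} + 5}; value = - 3 \sqrt{2} + \sqrt{42}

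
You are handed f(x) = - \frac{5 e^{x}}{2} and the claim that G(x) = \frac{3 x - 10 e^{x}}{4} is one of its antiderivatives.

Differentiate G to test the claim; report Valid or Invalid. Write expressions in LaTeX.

Invalid: d/dx[G] - f = \frac{3}{4}, which is not 0.

d/dx[G] = \frac{3}{4} - \frac{5 e^{x}}{2}
d/dx[G] - f(x) = \frac{3}{4} != 0.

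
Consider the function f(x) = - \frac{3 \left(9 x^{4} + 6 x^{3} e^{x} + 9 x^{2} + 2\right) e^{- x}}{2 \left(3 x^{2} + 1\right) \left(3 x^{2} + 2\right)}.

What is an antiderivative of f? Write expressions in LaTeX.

An antiderivative is F(x) = \frac{\left(e^{x} \log{\left(x^{2} + \frac{1}{3} \right)} - 2 e^{x} \log{\left(x^{2} + \frac{2}{3} \right)} + e^{x} \log{\left(2 \right)} + 3\right) e^{- x}}{2}.

For F(x) to be correct the identity F'(x) - f(x) = 0 must hold.
Check: d/dx[\frac{\left(e^{x} \log{\left(x^{2} + \frac{1}{3} \right)} - 2 e^{x} \log{\left(x^{2} + \frac{2}{3} \right)} + e^{x} \log{\left(2 \right)} + 3\right) e^{- x}}{2}] = \frac{- 27 x^{4} - 18 x^{3} e^{x} - 27 x^{2} - 6}{18 x^{4} e^{x} + 18 x^{2} e^{x} + 4 e^{x}}, which equals f(x).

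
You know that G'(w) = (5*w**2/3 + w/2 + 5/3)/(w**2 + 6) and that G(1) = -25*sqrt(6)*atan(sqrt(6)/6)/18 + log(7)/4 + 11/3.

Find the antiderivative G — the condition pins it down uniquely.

G(w) = (60*w + 9*log(w**2 + 6) - 50*sqrt(6)*atan(sqrt(6)*w/6) + 72)/36

The proposed G(w) is checked by its d/dw: the result must match the given G'(w).
A general antiderivative is 5*w/3 + log(w**2 + 6)/4 - 25*sqrt(6)*atan(sqrt(6)*w/6)/18 + C.
The condition gives C = -25*sqrt(6)*atan(sqrt(6)/6)/18 + log(7)/4 + 11/3 - (-25*sqrt(6)*atan(sqrt(6)/6)/18 + log(7)/4 + 5/3) = 2.
So G(w) = (60*w + 9*log(w**2 + 6) - 50*sqrt(6)*atan(sqrt(6)*w/6) + 72)/36.
Check: d/dw[(60*w + 9*log(w**2 + 6) - 50*sqrt(6)*atan(sqrt(6)*w/6) + 72)/36] = (10*w**2 + 3*w + 10)/(6*w**2 + 36), which equals G'(w).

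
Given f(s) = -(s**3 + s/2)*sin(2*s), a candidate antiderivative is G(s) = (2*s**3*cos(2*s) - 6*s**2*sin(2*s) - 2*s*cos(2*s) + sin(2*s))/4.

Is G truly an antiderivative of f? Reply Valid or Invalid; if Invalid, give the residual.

Invalid: d/ds[G] - f = -3*s**2*cos(2*s)/2 - 3*s*sin(2*s)/2, which is not 0.

d/ds[G] = -s**3*sin(2*s) - 3*s**2*cos(2*s)/2 - 2*s*sin(2*s)
d/ds[G] - f(s) = -3*s**2*cos(2*s)/2 - 3*s*sin(2*s)/2 != 0.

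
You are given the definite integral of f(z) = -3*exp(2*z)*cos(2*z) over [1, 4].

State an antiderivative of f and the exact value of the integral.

Antiderivative: F(z) = -3*exp(2*z)*sin(2*z)/4 - 3*exp(2*z)*cos(2*z)/4; value = -3*exp(8)*sin(8)/4 + 3*exp(2)*cos(2)/4 + 3*exp(2)*sin(2)/4 - 3*exp(8)*cos(8)/4

For F(z) to be correct the identity F'(z) - f(z) = 0 must hold.
F(z) = -3*exp(2*z)*sin(2*z)/4 - 3*exp(2*z)*cos(2*z)/4 is an antiderivative of f.
Check: d/dz[-3*exp(2*z)*sin(2*z)/4 - 3*exp(2*z)*cos(2*z)/4] = -3*exp(2*z)*cos(2*z) = f(z).
F(4) = -3*exp(8)*sin(8)/4 - 3*exp(8)*cos(8)/4; F(1) = -3*exp(2)*sin(2)/4 - 3*exp(2)*cos(2)/4.
Integral = F(4) - F(1) = -3*exp(8)*sin(8)/4 + 3*exp(2)*cos(2)/4 + 3*exp(2)*sin(2)/4 - 3*exp(8)*cos(8)/4.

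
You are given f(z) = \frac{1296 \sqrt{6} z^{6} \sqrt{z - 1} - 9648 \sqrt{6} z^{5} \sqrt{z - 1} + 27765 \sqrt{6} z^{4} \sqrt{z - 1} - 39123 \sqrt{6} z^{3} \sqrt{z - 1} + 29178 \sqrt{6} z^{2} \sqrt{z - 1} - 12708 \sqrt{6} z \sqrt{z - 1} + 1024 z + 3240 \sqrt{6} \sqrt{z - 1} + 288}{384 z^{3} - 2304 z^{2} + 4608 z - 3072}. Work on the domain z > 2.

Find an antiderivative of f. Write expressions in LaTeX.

An antiderivative is F(z) = \frac{\left(- 16 z^{2} - 9\right) \left(- 9 \sqrt{6} \left(z - 2\right)^{2} \left(z - 1\right)^{\frac{5}{2}} + 8\right)}{192 \left(z - 2\right)^{2}}.

f has the shape u'v + uv' for u = - \frac{4 z^{2}}{3} - \frac{3}{4} and v = - \frac{\left(\frac{3 z}{2} - \frac{3}{2}\right)^{\frac{5}{2}}}{2} + \frac{1}{2 \left(z - 2\right)^{2}} — it is the derivative of the product u*v.
Check: d/dz[\frac{\left(- 16 z^{2} - 9\right) \left(- 9 \sqrt{6} \left(z - 2\right)^{2} \left(z - 1\right)^{\frac{5}{2}} + 8\right)}{192 \left(z - 2\right)^{2}}] = \frac{1296 \sqrt{6} z^{6} \sqrt{z - 1} - 9648 \sqrt{6} z^{5} \sqrt{z - 1} + 27765 \sqrt{6} z^{4} \sqrt{z - 1} - 39123 \sqrt{6} z^{3} \sqrt{z - 1} + 29178 \sqrt{6} z^{2} \sqrt{z - 1} - 12708 \sqrt{6} z \sqrt{z - 1} + 1024 z + 3240 \sqrt{6} \sqrt{z - 1} + 288}{384 z^{3} - 2304 z^{2} + 4608 z - 3072} = f(z).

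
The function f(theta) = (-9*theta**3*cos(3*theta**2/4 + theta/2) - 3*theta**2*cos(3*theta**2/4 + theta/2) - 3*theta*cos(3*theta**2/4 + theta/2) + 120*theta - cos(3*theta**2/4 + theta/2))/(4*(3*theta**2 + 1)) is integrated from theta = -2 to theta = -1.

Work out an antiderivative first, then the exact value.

Since d/dtheta undoes antidifferentiation here, F'(theta) = f(theta) is required of F(theta).
F(theta) = (10*log(3*theta**2/2 + 1/2) - sin(3*theta**2/4 + theta/2))/2 is an antiderivative of f.
Check: d/dtheta[(10*log(3*theta**2/2 + 1/2) - sin(3*theta**2/4 + theta/2))/2] = (-9*theta**3*cos(3*theta**2/4 + theta/2) - 3*theta**2*cos(3*theta**2/4 + theta/2) - 3*theta*cos(3*theta**2/4 + theta/2) + 120*theta - cos(3*theta**2/4 + theta/2))/(12*theta**2 + 4), which equals f(theta).
F(-1) = -sin(1/4)/2 + 5*log(2); F(-2) = -sin(2)/2 + 5*log(13/2).
Integral = F(-1) - F(-2) = -5*log(13/2) - sin(1/4)/2 + sin(2)/2 + 5*log(2).

Antiderivative: F(theta) = (10*log(3*theta**2/2 + 1/2) - sin(3*theta**2/4 + theta/2))/2; value = -5*log(13/2) - sin(1/4)/2 + sin(2)/2 + 5*log(2)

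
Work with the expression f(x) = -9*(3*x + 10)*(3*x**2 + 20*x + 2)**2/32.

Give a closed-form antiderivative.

The substitution u = -3*x**2/4 - 5*x - 1/2 works: f is exactly (dF/du)*(du/dx) for that inner function.
Check: d/dx[3*(-3*x**2/4 - 5*x - 1/2)**3] = -243*x**5/32 - 2025*x**4/16 - 5481*x**3/8 - 4905*x**2/4 - 1827*x/8 - 45/4, which equals f(x).

An antiderivative is F(x) = 3*(-3*x**2/4 - 5*x - 1/2)**3.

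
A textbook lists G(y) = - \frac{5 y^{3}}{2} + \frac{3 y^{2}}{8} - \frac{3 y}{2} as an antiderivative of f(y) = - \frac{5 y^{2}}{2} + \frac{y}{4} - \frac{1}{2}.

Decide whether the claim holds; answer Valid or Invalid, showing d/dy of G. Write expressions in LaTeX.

Invalid: d/dy[G] - f = - 5 y^{2} + \frac{y}{2} - 1, which is not 0.

d/dy[G] = - \frac{15 y^{2}}{2} + \frac{3 y}{4} - \frac{3}{2}
d/dy[G] - f(y) = - 5 y^{2} + \frac{y}{2} - 1 != 0.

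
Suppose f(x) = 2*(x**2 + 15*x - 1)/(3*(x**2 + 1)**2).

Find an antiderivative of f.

Recognize the product-rule pattern: f = u'v + uv' with u = 1/(x**2 + 1), v = -2*x/3 - 5, so integration by parts undoes it.
Check: d/dx[-2*x/(3*x**2 + 3) - 5/(x**2 + 1)] = (2*x**2 + 30*x - 2)/(3*x**4 + 6*x**2 + 3), which equals f(x).

An antiderivative is F(x) = -2*x/(3*x**2 + 3) - 5/(x**2 + 1).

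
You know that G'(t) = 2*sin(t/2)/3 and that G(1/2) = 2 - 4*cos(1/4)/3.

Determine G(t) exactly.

G(t) = 2*(3 - 2*cos(t/2))/3

Since d/dt undoes antidifferentiation here, G(t) must give back the stated G'(t).
A general antiderivative is -4*cos(t/2)/3 + C.
The condition gives C = 2 - 4*cos(1/4)/3 - (-4*cos(1/4)/3) = 2.
So G(t) = 2*(3 - 2*cos(t/2))/3.
Check: d/dt[2*(3 - 2*cos(t/2))/3] = 2*sin(t/2)/3 = G'(t).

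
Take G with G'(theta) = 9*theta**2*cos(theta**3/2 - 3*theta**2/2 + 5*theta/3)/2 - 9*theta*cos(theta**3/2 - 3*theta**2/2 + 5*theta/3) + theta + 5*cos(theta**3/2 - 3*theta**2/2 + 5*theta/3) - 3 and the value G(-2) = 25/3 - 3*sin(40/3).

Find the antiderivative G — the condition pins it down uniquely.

G(theta) = theta**2/2 - 3*theta + 3*sin(theta**3/2 - 3*theta**2/2 + 5*theta/3) + 1/3

Integrate term by term and add the pieces.
A general antiderivative is theta**2/2 - 3*theta + 3*sin(theta**3/2 - 3*theta**2/2 + 5*theta/3) - 2/3 + C.
The condition gives C = 25/3 - 3*sin(40/3) - (22/3 - 3*sin(40/3)) = 1.
So G(theta) = theta**2/2 - 3*theta + 3*sin(theta**3/2 - 3*theta**2/2 + 5*theta/3) + 1/3.
Check: d/dtheta[theta**2/2 - 3*theta + 3*sin(theta**3/2 - 3*theta**2/2 + 5*theta/3) + 1/3] = 9*theta**2*cos(theta**3/2 - 3*theta**2/2 + 5*theta/3)/2 - 9*theta*cos(theta**3/2 - 3*theta**2/2 + 5*theta/3) + theta + 5*cos(theta**3/2 - 3*theta**2/2 + 5*theta/3) - 3 = G'(theta).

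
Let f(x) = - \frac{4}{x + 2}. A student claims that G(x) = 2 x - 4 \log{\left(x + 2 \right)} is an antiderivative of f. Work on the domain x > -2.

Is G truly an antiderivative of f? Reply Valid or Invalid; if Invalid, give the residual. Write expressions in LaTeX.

d/dx[G] = \frac{2 x}{x + 2}
d/dx[G] - f(x) = 2 != 0.

Invalid: d/dx[G] - f = 2, which is not 0.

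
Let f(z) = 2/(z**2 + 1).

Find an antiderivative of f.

An antiderivative is F(z) = 2*atan(z).

Differentiate the proposed F(z) back; it has to land on f(z) exactly.
Check: d/dz[2*atan(z)] = 2/(z**2 + 1) = f(z).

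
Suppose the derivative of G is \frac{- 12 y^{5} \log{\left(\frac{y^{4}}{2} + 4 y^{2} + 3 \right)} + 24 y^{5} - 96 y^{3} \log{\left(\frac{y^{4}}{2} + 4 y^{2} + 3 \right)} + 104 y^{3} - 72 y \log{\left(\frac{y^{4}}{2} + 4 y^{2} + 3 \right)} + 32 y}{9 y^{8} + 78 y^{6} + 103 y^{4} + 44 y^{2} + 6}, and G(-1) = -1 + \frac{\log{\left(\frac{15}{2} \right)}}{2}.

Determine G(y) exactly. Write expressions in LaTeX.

G(y) = \frac{- 3 y^{2} + 2 \log{\left(\frac{y^{4}}{2} + 4 y^{2} + 3 \right)} - 1}{3 y^{2} + 1}

G'(y) has the shape u'v + uv' for u = \frac{2}{3 y^{2} + 1} and v = \log{\left(\frac{y^{4}}{2} + 4 y^{2} + 3 \right)} — it is the derivative of the product u*v.
A general antiderivative is \frac{2 \log{\left(\frac{y^{4}}{2} + 4 y^{2} + 3 \right)}}{3 y^{2} + 1} + C.
The condition gives C = -1 + \frac{\log{\left(\frac{15}{2} \right)}}{2} - (\frac{\log{\left(\frac{15}{2} \right)}}{2}) = -1.
So G(y) = \frac{- 3 y^{2} + 2 \log{\left(\frac{y^{4}}{2} + 4 y^{2} + 3 \right)} - 1}{3 y^{2} + 1}.
Check: d/dy[\frac{- 3 y^{2} + 2 \log{\left(\frac{y^{4}}{2} + 4 y^{2} + 3 \right)} - 1}{3 y^{2} + 1}] = \frac{- 12 y^{5} \log{\left(\frac{y^{4}}{2} + 4 y^{2} + 3 \right)} + 24 y^{5} - 96 y^{3} \log{\left(\frac{y^{4}}{2} + 4 y^{2} + 3 \right)} + 104 y^{3} - 72 y \log{\left(\frac{y^{4}}{2} + 4 y^{2} + 3 \right)} + 32 y}{9 y^{8} + 78 y^{6} + 103 y^{4} + 44 y^{2} + 6} = G'(y).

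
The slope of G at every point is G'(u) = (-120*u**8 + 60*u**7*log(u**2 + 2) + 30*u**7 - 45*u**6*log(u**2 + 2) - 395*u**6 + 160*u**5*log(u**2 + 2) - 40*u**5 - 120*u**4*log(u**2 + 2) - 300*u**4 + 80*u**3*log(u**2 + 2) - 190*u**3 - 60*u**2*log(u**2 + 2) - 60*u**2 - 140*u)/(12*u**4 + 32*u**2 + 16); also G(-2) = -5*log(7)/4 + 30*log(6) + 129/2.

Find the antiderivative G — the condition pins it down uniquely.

G(u) = -2*u**5 - 5*u**3/4 - 5*u**2/2 - 5*(-u**4/2 + u**3/2)*log(u**2 + 2)/2 - 5*log(3*u**2/2 + 1)/4 + 1/2

Any candidate G(u) must reproduce the stated G'(u) exactly.
A general antiderivative is -2*u**5 - 5*u**3/4 - 5*u**2/2 - 5*(-u**4/2 + u**3/2)*log(u**2 + 2)/2 - 5*log(3*u**2/2 + 1)/4 + C.
The condition gives C = -5*log(7)/4 + 30*log(6) + 129/2 - (-5*log(7)/4 + 30*log(6) + 64) = 1/2.
So G(u) = -2*u**5 - 5*u**3/4 - 5*u**2/2 - 5*(-u**4/2 + u**3/2)*log(u**2 + 2)/2 - 5*log(3*u**2/2 + 1)/4 + 1/2.
Check: d/du[-2*u**5 - 5*u**3/4 - 5*u**2/2 - 5*(-u**4/2 + u**3/2)*log(u**2 + 2)/2 - 5*log(3*u**2/2 + 1)/4 + 1/2] = (-120*u**8 + 60*u**7*log(u**2 + 2) + 30*u**7 - 45*u**6*log(u**2 + 2) - 395*u**6 + 160*u**5*log(u**2 + 2) - 40*u**5 - 120*u**4*log(u**2 + 2) - 300*u**4 + 80*u**3*log(u**2 + 2) - 190*u**3 - 60*u**2*log(u**2 + 2) - 60*u**2 - 140*u)/(12*u**4 + 32*u**2 + 16) = G'(u).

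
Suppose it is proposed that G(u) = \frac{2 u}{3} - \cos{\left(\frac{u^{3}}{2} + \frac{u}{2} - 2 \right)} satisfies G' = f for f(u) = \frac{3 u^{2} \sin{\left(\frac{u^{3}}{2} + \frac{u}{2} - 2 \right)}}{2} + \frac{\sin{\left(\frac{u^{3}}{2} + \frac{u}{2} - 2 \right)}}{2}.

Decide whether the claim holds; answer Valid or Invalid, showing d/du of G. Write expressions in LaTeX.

d/du[G] = \frac{3 u^{2} \sin{\left(\frac{u^{3}}{2} + \frac{u}{2} - 2 \right)}}{2} + \frac{\sin{\left(\frac{u^{3}}{2} + \frac{u}{2} - 2 \right)}}{2} + \frac{2}{3}
d/du[G] - f(u) = \frac{2}{3} != 0.

Invalid: d/du[G] - f = \frac{2}{3}, which is not 0.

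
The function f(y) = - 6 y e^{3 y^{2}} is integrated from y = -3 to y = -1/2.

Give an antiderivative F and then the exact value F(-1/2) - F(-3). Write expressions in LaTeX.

f matches the chain-rule pattern g'(h)*h' with inner function h(y) = 3 y^{2}; substituting u = h(y) collapses the integral.
F(y) = - e^{3 y^{2}} is an antiderivative of f.
Check: d/dy[- e^{3 y^{2}}] = - 6 y e^{3 y^{2}} = f(y).
F(-1/2) = - e^{\frac{3}{4}}; F(-3) = - e^{27}.
Integral = F(-1/2) - F(-3) = - e^{\frac{3}{4}} + e^{27}.

Antiderivative: F(y) = - e^{3 y^{2}}; value = - e^{\frac{3}{4}} + e^{27}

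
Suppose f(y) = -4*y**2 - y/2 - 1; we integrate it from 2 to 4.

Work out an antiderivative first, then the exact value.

Antiderivative: F(y) = -y*(16*y**2 + 3*y + 12)/12; value = -239/3

Integrate term by term and add the pieces.
F(y) = -y*(16*y**2 + 3*y + 12)/12 is an antiderivative of f.
Check: d/dy[-y*(16*y**2 + 3*y + 12)/12] = -4*y**2 - y/2 - 1 = f(y).
F(4) = -280/3; F(2) = -41/3.
Integral = F(4) - F(2) = -239/3.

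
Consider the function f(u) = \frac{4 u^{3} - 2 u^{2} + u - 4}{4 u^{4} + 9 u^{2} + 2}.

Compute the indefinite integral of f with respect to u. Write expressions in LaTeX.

F(u) = \frac{\log{\left(u^{2} + 2 \right)}}{2} - \operatorname{atan}{\left(2 u \right)} + C

A first test for any F(u): its u-derivative must equal f(u) identically.
Check: d/du[\frac{\log{\left(u^{2} + 2 \right)}}{2} - \operatorname{atan}{\left(2 u \right)}] = \frac{4 u^{3} - 2 u^{2} + u - 4}{4 u^{4} + 9 u^{2} + 2} = f(u).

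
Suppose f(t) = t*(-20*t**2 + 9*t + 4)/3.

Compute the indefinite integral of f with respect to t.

F(t) = (-5*t**4 + 3*t**3 + 2*t**2 - 4)/3 + C

For F(t) to be correct the identity F'(t) - f(t) = 0 must hold.
Check: d/dt[(-5*t**4 + 3*t**3 + 2*t**2 - 4)/3] = -20*t**3/3 + 3*t**2 + 4*t/3, which equals f(t).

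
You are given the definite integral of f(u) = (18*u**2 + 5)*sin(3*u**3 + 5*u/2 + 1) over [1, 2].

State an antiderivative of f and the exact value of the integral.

Antiderivative: F(u) = -2*cos(3*u**3 + 5*u/2 + 1); value = -2*cos(30) + 2*cos(13/2)

The substitution w = 3*u**3 + 5*u/2 + 1 works: f is exactly (dF/dw)*(dw/du) for that inner function.
F(u) = -2*cos(3*u**3 + 5*u/2 + 1) is an antiderivative of f.
Check: d/du[-2*cos(3*u**3 + 5*u/2 + 1)] = 18*u**2*sin(3*u**3 + 5*u/2 + 1) + 5*sin(3*u**3 + 5*u/2 + 1), which equals f(u).
F(2) = -2*cos(30); F(1) = -2*cos(13/2).
Integral = F(2) - F(1) = -2*cos(30) + 2*cos(13/2).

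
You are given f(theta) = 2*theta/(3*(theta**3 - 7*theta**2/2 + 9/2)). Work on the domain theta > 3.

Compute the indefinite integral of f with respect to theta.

Factor the denominator (3*(theta - 3)*(theta + 1)*(2*theta - 3)) and decompose: f = -8/(15*(2*theta - 3)) - 1/(15*(theta + 1)) + 1/(3*(theta - 3)); each piece integrates to a log, atan, or power term.
Check: d/dtheta[log(theta - 3)/3 - 4*log(theta - 3/2)/15 - log(theta + 1)/15] = 4*theta/(6*theta**3 - 21*theta**2 + 27), which equals f(theta).

F(theta) = log(theta - 3)/3 - 4*log(theta - 3/2)/15 - log(theta + 1)/15 + C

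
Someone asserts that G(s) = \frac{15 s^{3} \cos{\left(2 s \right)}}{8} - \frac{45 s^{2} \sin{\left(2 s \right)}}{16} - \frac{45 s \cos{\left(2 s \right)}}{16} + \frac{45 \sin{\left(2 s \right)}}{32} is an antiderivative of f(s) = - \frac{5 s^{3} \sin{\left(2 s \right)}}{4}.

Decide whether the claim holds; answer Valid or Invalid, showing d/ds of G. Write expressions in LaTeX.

d/ds[G] = - \frac{15 s^{3} \sin{\left(2 s \right)}}{4}
d/ds[G] - f(s) = - \frac{5 s^{3} \sin{\left(2 s \right)}}{2} != 0.

Invalid: d/ds[G] - f = - \frac{5 s^{3} \sin{\left(2 s \right)}}{2}, which is not 0.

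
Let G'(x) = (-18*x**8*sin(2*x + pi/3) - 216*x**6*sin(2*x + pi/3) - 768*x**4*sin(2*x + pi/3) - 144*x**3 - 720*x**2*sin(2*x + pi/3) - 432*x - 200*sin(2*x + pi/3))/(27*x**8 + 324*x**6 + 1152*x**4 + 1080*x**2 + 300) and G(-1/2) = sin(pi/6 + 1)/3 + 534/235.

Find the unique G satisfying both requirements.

Check a candidate G(x) by differentiating: d/dx[G] must match the given G'(x).
A general antiderivative is cos(2*x + pi/3)/3 + 2/(3*(x**4/2 + 3*x**2 + 5/3)) + C.
The condition gives C = sin(pi/6 + 1)/3 + 534/235 - (64/235 + sin(pi/6 + 1)/3) = 2.
So G(x) = cos(2*x + pi/3)/3 + 2 + 2/(3*(x**4/2 + 3*x**2 + 5/3)).
Check: d/dx[cos(2*x + pi/3)/3 + 2 + 2/(3*(x**4/2 + 3*x**2 + 5/3))] = (-18*x**8*sin(2*x + pi/3) - 216*x**6*sin(2*x + pi/3) - 768*x**4*sin(2*x + pi/3) - 144*x**3 - 720*x**2*sin(2*x + pi/3) - 432*x - 200*sin(2*x + pi/3))/(27*x**8 + 324*x**6 + 1152*x**4 + 1080*x**2 + 300) = G'(x).

G(x) = cos(2*x + pi/3)/3 + 2 + 2/(3*(x**4/2 + 3*x**2 + 5/3))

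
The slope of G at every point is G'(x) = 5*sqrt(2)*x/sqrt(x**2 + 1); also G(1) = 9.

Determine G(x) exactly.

The substitution u = 2*x**2 + 2 works: G'(x) is exactly (dG/du)*(du/dx) for that inner function.
A general antiderivative is 5*sqrt(2*x**2 + 2) + C.
The condition gives C = 9 - (10) = -1.
So G(x) = 5*sqrt(2*x**2 + 2) - 1.
Check: d/dx[5*sqrt(2*x**2 + 2) - 1] = 5*sqrt(2)*x/sqrt(x**2 + 1) = G'(x).

G(x) = 5*sqrt(2*x**2 + 2) - 1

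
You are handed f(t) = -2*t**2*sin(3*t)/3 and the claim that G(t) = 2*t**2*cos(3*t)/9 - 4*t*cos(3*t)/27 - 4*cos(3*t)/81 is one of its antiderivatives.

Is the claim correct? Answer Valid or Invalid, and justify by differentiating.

d/dt[G] = -2*t**2*sin(3*t)/3 + 4*t*sin(3*t)/9 + 4*t*cos(3*t)/9 + 4*sin(3*t)/27 - 4*cos(3*t)/27
d/dt[G] - f(t) = 4*t*sin(3*t)/9 + 4*t*cos(3*t)/9 + 4*sin(3*t)/27 - 4*cos(3*t)/27 != 0.

Invalid: d/dt[G] - f = 4*t*sin(3*t)/9 + 4*t*cos(3*t)/9 + 4*sin(3*t)/27 - 4*cos(3*t)/27, which is not 0.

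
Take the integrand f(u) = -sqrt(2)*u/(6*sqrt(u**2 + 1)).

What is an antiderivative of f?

An antiderivative is F(u) = -sqrt(2)*sqrt(u**2 + 1)/6.

The substitution w = u**2/2 + 1/2 works: f is exactly (dF/dw)*(dw/du) for that inner function.
Check: d/du[-sqrt(2)*sqrt(u**2 + 1)/6] = -sqrt(2)*u/(6*sqrt(u**2 + 1)) = f(u).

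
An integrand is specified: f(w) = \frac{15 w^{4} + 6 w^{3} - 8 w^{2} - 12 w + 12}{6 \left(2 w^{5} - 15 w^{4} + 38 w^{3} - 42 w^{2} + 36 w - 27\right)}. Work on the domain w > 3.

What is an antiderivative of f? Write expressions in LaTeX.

The denominator factors as 6 \left(w - 3\right)^{2} \left(2 w - 3\right) \left(w^{2} + 1\right); partial fractions split f into directly integrable pieces: - \frac{487 w + 516}{3900 \left(w^{2} + 1\right)} + \frac{385}{234 \left(2 w - 3\right)} + \frac{497}{900 \left(w - 3\right)} + \frac{427}{60 \left(w - 3\right)^{2}}.
Check: d/dw[\frac{497 \log{\left(w - 3 \right)}}{900} + \frac{385 \log{\left(w - \frac{3}{2} \right)}}{468} - \frac{487 \log{\left(w^{2} + 1 \right)}}{7800} - \frac{43 \operatorname{atan}{\left(w \right)}}{325} - \frac{427}{60 w - 180}] = \frac{15 w^{4} + 6 w^{3} - 8 w^{2} - 12 w + 12}{12 w^{5} - 90 w^{4} + 228 w^{3} - 252 w^{2} + 216 w - 162}, which equals f(w).

An antiderivative is F(w) = \frac{497 \log{\left(w - 3 \right)}}{900} + \frac{385 \log{\left(w - \frac{3}{2} \right)}}{468} - \frac{487 \log{\left(w^{2} + 1 \right)}}{7800} - \frac{43 \operatorname{atan}{\left(w \right)}}{325} - \frac{427}{60 w - 180}.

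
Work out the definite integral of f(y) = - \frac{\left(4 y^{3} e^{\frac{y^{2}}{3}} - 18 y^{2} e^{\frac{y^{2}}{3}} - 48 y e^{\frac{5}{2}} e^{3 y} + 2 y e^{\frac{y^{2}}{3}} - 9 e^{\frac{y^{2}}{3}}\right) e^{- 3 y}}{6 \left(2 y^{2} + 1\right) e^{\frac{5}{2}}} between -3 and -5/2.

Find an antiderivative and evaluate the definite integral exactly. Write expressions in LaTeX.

Whatever form F(y) takes, F'(y) = f(y) is non-negotiable.
F(y) = \frac{- e^{\frac{y^{2}}{3} - 3 y - \frac{5}{2}} + 4 \log{\left(3 y^{2} + \frac{3}{2} \right)}}{2} is an antiderivative of f.
Check: d/dy[\frac{- e^{\frac{y^{2}}{3} - 3 y - \frac{5}{2}} + 4 \log{\left(3 y^{2} + \frac{3}{2} \right)}}{2}] = \frac{- 4 y^{3} + 18 y^{2} + 48 y e^{\frac{5}{2}} e^{3 y} e^{- \frac{y^{2}}{3}} - 2 y + 9}{12 y^{2} e^{\frac{5}{2}} e^{3 y} e^{- \frac{y^{2}}{3}} + 6 e^{\frac{5}{2}} e^{3 y} e^{- \frac{y^{2}}{3}}}, which equals f(y).
F(-5/2) = - \frac{e^{\frac{85}{12}}}{2} + 2 \log{\left(\frac{81}{4} \right)}; F(-3) = - \frac{e^{\frac{19}{2}}}{2} + 2 \log{\left(\frac{57}{2} \right)}.
Integral = F(-5/2) - F(-3) = - \frac{e^{\frac{85}{12}}}{2} - 2 \log{\left(\frac{57}{2} \right)} + 2 \log{\left(\frac{81}{4} \right)} + \frac{e^{\frac{19}{2}}}{2}.

Antiderivative: F(y) = \frac{- e^{\frac{y^{2}}{3} - 3 y - \frac{5}{2}} + 4 \log{\left(3 y^{2} + \frac{3}{2} \right)}}{2}; value = - \frac{e^{\frac{85}{12}}}{2} - 2 \log{\left(\frac{57}{2} \right)} + 2 \log{\left(\frac{81}{4} \right)} + \frac{e^{\frac{19}{2}}}{2}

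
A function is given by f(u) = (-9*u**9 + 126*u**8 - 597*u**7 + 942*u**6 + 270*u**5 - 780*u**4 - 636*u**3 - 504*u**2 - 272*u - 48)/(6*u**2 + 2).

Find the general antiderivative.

Since d/du undoes antidifferentiation here, F'(u) = f(u) is required of F(u).
Check: d/du[-3*u**8/16 + 3*u**7 - 33*u**6/2 + 30*u**5 + 39*u**4/2 - 60*u**3 - 66*u**2 - 24*u - 2*log(u**2 + 1/3)/3] = (-9*u**9 + 126*u**8 - 597*u**7 + 942*u**6 + 270*u**5 - 780*u**4 - 636*u**3 - 504*u**2 - 272*u - 48)/(6*u**2 + 2) = f(u).

F(u) = -3*u**8/16 + 3*u**7 - 33*u**6/2 + 30*u**5 + 39*u**4/2 - 60*u**3 - 66*u**2 - 24*u - 2*log(u**2 + 1/3)/3 + C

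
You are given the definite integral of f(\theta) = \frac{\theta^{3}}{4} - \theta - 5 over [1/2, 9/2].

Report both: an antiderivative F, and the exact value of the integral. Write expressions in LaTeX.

Antiderivative: F(\theta) = \frac{\theta^{4}}{16} - \frac{\theta^{2}}{2} - 5 \theta; value = - \frac{35}{8}

The integrand splits into summands that can be handled one at a time.
F(\theta) = \frac{\theta^{4}}{16} - \frac{\theta^{2}}{2} - 5 \theta is an antiderivative of f.
Check: d/d\theta[\frac{\theta^{4}}{16} - \frac{\theta^{2}}{2} - 5 \theta] = \frac{\theta^{3}}{4} - \theta - 5 = f(\theta).
F(9/2) = - \frac{1791}{256}; F(1/2) = - \frac{671}{256}.
Integral = F(9/2) - F(1/2) = - \frac{35}{8}.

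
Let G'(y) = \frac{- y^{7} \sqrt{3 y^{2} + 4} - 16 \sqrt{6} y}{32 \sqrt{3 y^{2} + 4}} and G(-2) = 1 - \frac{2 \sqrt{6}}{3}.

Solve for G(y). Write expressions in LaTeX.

Check a candidate G(y) by differentiating: d/dy[G] must match the given G'(y).
A general antiderivative is - \frac{y^{8}}{256} - \sqrt{\frac{y^{2}}{2} + \frac{2}{3}} + C.
The condition gives C = 1 - \frac{2 \sqrt{6}}{3} - (- \frac{2 \sqrt{6}}{3} - 1) = 2.
So G(y) = - \frac{3 y^{8} + 128 \sqrt{6} \sqrt{3 y^{2} + 4} - 1536}{768}.
Check: d/dy[- \frac{3 y^{8} + 128 \sqrt{6} \sqrt{3 y^{2} + 4} - 1536}{768}] = \frac{- y^{7} \sqrt{3 y^{2} + 4} - 16 \sqrt{6} y}{32 \sqrt{3 y^{2} + 4}} = G'(y).

G(y) = - \frac{3 y^{8} + 128 \sqrt{6} \sqrt{3 y^{2} + 4} - 1536}{768}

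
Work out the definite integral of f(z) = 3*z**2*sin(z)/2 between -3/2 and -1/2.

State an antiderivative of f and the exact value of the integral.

A candidate is checked by its d/dz: the result must match f(z).
F(z) = -3*z**2*cos(z)/2 + 3*z*sin(z) + 3*cos(z) is an antiderivative of f.
Check: d/dz[-3*z**2*cos(z)/2 + 3*z*sin(z) + 3*cos(z)] = 3*z**2*sin(z)/2 = f(z).
F(-1/2) = 3*sin(1/2)/2 + 21*cos(1/2)/8; F(-3/2) = -3*cos(3/2)/8 + 9*sin(3/2)/2.
Integral = F(-1/2) - F(-3/2) = -9*sin(3/2)/2 + 3*cos(3/2)/8 + 3*sin(1/2)/2 + 21*cos(1/2)/8.

Antiderivative: F(z) = -3*z**2*cos(z)/2 + 3*z*sin(z) + 3*cos(z); value = -9*sin(3/2)/2 + 3*cos(3/2)/8 + 3*sin(1/2)/2 + 21*cos(1/2)/8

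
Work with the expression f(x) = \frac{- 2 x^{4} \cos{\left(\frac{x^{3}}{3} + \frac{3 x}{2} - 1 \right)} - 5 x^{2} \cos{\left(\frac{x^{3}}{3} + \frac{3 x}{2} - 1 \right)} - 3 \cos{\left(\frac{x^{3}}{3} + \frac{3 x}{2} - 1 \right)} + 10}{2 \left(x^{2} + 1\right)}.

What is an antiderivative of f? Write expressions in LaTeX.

Since d/dx undoes antidifferentiation here, F'(x) = f(x) is required of F(x).
Check: d/dx[- \sin{\left(\frac{x^{3}}{3} + \frac{3 x}{2} - 1 \right)} + 5 \operatorname{atan}{\left(x \right)}] = \frac{- 2 x^{4} \cos{\left(\frac{x^{3}}{3} + \frac{3 x}{2} - 1 \right)} - 5 x^{2} \cos{\left(\frac{x^{3}}{3} + \frac{3 x}{2} - 1 \right)} - 3 \cos{\left(\frac{x^{3}}{3} + \frac{3 x}{2} - 1 \right)} + 10}{2 x^{2} + 2}, which equals f(x).

An antiderivative is F(x) = - \sin{\left(\frac{x^{3}}{3} + \frac{3 x}{2} - 1 \right)} + 5 \operatorname{atan}{\left(x \right)}.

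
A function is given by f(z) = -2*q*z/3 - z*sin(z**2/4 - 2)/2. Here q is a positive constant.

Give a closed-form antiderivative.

An antiderivative is F(z) = -q*z**2/3 + cos(z**2/4 - 2).

The integrand splits into summands that can be handled one at a time.
Check: d/dz[-q*z**2/3 + cos(z**2/4 - 2)] = -2*q*z/3 - z*sin(z**2/4 - 2)/2 = f(z).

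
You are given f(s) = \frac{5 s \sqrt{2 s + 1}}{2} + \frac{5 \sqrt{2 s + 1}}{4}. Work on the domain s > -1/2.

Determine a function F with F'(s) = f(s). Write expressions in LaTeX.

The integrand splits into summands that can be handled one at a time.
Check: d/ds[\frac{\left(2 s + 1\right)^{\frac{5}{2}}}{4}] = \frac{5 s \sqrt{2 s + 1}}{2} + \frac{5 \sqrt{2 s + 1}}{4} = f(s).

An antiderivative is F(s) = \frac{\left(2 s + 1\right)^{\frac{5}{2}}}{4}.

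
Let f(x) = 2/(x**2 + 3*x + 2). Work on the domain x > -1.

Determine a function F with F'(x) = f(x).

An antiderivative is F(x) = 2*log(x + 1) - 2*log(x + 2).

The denominator factors as (x + 1)*(x + 2); partial fractions split f into directly integrable pieces: -2/(x + 2) + 2/(x + 1).
Check: d/dx[2*log(x + 1) - 2*log(x + 2)] = 2/(x**2 + 3*x + 2) = f(x).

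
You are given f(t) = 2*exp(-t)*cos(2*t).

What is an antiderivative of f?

An antiderivative is F(t) = (4*sin(2*t) - 2*cos(2*t))*exp(-t)/5.

For F(t) to be correct the identity F'(t) - f(t) = 0 must hold.
Check: d/dt[(4*sin(2*t) - 2*cos(2*t))*exp(-t)/5] = 2*exp(-t)*cos(2*t) = f(t).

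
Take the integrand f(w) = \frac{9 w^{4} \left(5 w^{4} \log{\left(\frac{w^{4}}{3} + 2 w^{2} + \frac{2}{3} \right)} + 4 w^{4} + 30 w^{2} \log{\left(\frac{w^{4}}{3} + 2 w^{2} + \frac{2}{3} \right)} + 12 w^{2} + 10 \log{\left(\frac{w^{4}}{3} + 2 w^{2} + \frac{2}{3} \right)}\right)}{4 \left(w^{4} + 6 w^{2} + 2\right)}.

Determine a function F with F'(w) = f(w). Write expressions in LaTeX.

Recognize the product-rule pattern: f = u'v + uv' with u = \frac{9 w^{5}}{4}, v = \log{\left(\frac{w^{4}}{3} + 2 w^{2} + \frac{2}{3} \right)}, so integration by parts undoes it.
Check: d/dw[\frac{9 w^{5} \log{\left(\frac{w^{4}}{3} + 2 w^{2} + \frac{2}{3} \right)}}{4}] = \frac{45 w^{8} \log{\left(\frac{w^{4}}{3} + 2 w^{2} + \frac{2}{3} \right)} + 36 w^{8} + 270 w^{6} \log{\left(\frac{w^{4}}{3} + 2 w^{2} + \frac{2}{3} \right)} + 108 w^{6} + 90 w^{4} \log{\left(\frac{w^{4}}{3} + 2 w^{2} + \frac{2}{3} \right)}}{4 w^{4} + 24 w^{2} + 8}, which equals f(w).

An antiderivative is F(w) = \frac{9 w^{5} \log{\left(\frac{w^{4}}{3} + 2 w^{2} + \frac{2}{3} \right)}}{4}.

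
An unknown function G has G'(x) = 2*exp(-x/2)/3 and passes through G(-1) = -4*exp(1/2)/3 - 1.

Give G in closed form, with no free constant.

G(x) = (-3*exp(x/2) - 4)*exp(-x/2)/3

For G(x) to be correct, d/dx[G] must agree with the stated G'(x) identically.
A general antiderivative is -4*exp(-x/2)/3 + C.
The condition gives C = -4*exp(1/2)/3 - 1 - (-4*exp(1/2)/3) = -1.
So G(x) = (-3*exp(x/2) - 4)*exp(-x/2)/3.
Check: d/dx[(-3*exp(x/2) - 4)*exp(-x/2)/3] = 2*exp(-x/2)/3 = G'(x).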